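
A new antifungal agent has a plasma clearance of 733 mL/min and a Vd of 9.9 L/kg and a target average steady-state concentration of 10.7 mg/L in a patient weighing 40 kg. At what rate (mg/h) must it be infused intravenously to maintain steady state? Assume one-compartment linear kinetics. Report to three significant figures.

471 mg/h

CL = 733 mL/min × 60/1000 = 43.98 L/h
R₀ = 43.98 × 10.7 = 470.6 mg/h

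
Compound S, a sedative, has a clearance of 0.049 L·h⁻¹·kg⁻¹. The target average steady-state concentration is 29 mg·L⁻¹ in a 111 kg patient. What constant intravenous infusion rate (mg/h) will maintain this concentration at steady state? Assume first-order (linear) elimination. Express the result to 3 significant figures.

158 mg/h

CL = 0.049 L·h⁻¹·kg⁻¹ × 111 kg = 5.439 L/h
R₀ = 5.439 × 29 = 157.7 mg/h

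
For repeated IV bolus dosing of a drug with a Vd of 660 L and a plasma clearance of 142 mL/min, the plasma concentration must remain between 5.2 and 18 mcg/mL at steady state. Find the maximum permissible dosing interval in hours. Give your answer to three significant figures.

96.2 h

CL = 142 mL/min × 60/1000 = 8.520 L/h
k = CL / Vd = 8.520 / 660.0 = 0.01291 h⁻¹
Between IV bolus doses, concentration decays as C = C₀·e^(−kτ), so C_peak/C_trough = e^(kτ).
τ_max = ln(C_peak/C_trough) / k = ln(18/5.2) / 0.01291 = 1.242 / 0.01291 = 96.20 h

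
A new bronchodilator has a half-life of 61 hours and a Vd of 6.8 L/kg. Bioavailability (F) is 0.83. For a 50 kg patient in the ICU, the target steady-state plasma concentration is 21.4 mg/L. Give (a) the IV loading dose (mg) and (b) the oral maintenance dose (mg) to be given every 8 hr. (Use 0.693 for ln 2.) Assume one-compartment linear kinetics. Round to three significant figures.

(a) 7280 mg; (b) 797 mg

Vd(total) = 50 kg × 6.8 L/kg = 340.0 L
LD = Vd × C = 340.0 × 21.4 = 7276 mg
CL = 0.693 × Vd / t½ = 0.693 × 340.0 / 61 = 3.863 L/h
D = CL × Css × τ / F = 3.863 × 21.4 × 8 / 0.83 = 796.8 mg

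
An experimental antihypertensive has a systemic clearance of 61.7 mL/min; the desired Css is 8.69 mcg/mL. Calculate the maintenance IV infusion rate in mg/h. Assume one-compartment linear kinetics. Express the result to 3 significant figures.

CL = 61.7 mL/min = 61.7 × 0.06 = 3.702 L/h
At steady state, infusion rate equals elimination rate: rate in = CL × Css.
R₀ = 3.702 × 8.69 = 32.17 mg/h

32.2 mg/h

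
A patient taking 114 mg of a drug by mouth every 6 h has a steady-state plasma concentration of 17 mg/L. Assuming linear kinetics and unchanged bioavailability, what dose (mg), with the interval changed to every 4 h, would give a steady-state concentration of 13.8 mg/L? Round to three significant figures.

61.7 mg

For first-order elimination, Css ∝ F·D/(CL·τ); F and CL are unchanged, so Css ∝ D/τ.
D₂ = D₁ × (Css,target / Css,current) × (τ₂/τ₁) = 114 × (13.8/17) × (4/6) = 61.69 mg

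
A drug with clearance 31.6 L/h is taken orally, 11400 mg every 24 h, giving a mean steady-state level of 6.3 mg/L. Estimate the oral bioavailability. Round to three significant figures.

0.419

F·D/τ = CL·Css at steady state → F = CL·Css·τ / D.
F = 31.6 × 6.3 × 24 / 11400 = 0.419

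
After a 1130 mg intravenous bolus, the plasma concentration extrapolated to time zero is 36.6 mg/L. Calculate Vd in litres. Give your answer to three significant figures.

Immediately after an IV bolus, C₀ = Dose / Vd, so Vd = Dose / C₀.
Vd = 1130 / 36.6 = 30.87 L

30.9 L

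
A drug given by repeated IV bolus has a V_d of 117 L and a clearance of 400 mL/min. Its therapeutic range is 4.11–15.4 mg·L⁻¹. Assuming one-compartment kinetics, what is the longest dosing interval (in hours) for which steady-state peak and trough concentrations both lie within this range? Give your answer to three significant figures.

CL = 400 mL/min × 60/1000 = 24.00 L/h
k = CL / Vd = 24.00 / 117.0 = 0.2051 h⁻¹
Between IV bolus doses, concentration decays as C = C₀·e^(−kτ), so C_peak/C_trough = e^(kτ).
τ_max = ln(C_peak/C_trough) / k = ln(15.4/4.11) / 0.2051 = 1.321 / 0.2051 = 6.441 h

6.44 h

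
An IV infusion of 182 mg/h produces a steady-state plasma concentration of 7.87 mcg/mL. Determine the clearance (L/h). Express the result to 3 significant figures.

23.1 L/h

At steady state, infusion rate = CL × Css, so CL = rate / Css.
CL = 182 / 7.87 = 23.13 L/h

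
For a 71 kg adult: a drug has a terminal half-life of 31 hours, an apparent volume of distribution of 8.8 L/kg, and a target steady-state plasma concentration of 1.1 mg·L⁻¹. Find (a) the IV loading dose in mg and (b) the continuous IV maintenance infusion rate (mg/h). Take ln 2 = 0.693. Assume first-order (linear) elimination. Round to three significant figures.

Vd(total) = 71 kg × 8.8 L/kg = 624.8 L
LD = Vd × C = 624.8 × 1.1 = 687.3 mg
CL = 0.693 × Vd / t½ = 0.693 × 624.8 / 31 = 13.97 L/h
Infusion rate = CL × Css = 13.97 × 1.1 = 15.37 mg/h

(a) 687 mg; (b) 15.4 mg/h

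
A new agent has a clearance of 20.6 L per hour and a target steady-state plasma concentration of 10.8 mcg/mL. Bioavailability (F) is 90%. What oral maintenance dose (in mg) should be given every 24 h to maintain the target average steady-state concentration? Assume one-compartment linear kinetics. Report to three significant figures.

D = CL × Css × τ / F = 20.60 × 10.8 × 24 / 0.9 = 5933 mg

5930 mg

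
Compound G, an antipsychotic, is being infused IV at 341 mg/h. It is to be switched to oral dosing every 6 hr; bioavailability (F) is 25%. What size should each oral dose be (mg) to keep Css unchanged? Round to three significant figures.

8180 mg

To maintain the same Css, the systemic dosing rate must be unchanged: F·D/τ = infusion rate.
D = rate × τ / F = 341 × 6 / 0.25 = 8184 mg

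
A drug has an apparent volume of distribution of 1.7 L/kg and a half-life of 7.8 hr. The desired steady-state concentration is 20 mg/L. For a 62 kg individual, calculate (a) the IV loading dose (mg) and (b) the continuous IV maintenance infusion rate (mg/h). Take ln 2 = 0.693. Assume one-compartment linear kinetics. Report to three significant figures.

(a) 2110 mg; (b) 187 mg/h

Vd(total) = 62 kg × 1.7 L/kg = 105.4 L
LD = Vd × C = 105.4 × 20 = 2108 mg
CL = 0.693 × Vd / t½ = 0.693 × 105.4 / 7.8 = 9.364 L/h
Infusion rate = CL × Css = 9.364 × 20 = 187.3 mg/h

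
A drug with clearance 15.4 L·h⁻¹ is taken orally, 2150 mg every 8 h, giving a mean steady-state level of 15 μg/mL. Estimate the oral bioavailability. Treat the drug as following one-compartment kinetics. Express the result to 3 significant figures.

F·D/τ = CL·Css at steady state → F = CL·Css·τ / D.
F = 15.4 × 15 × 8 / 2150 = 0.860

0.860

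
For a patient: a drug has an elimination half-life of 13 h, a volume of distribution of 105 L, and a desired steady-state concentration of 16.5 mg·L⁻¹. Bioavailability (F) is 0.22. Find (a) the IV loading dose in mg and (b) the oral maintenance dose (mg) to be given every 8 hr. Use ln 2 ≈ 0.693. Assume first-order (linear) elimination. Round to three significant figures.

LD = Vd × C = 105.0 × 16.5 = 1733 mg
CL = 0.693 × Vd / t½ = 0.693 × 105.0 / 13 = 5.597 L/h
D = CL × Css × τ / F = 5.597 × 16.5 × 8 / 0.22 = 3358 mg

(a) 1730 mg; (b) 3360 mg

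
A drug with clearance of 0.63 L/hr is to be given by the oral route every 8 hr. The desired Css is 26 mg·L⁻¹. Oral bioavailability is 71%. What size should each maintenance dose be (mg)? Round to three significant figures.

185 mg

D = CL × Css × τ / F = 0.6300 × 26 × 8 / 0.71 = 184.6 mg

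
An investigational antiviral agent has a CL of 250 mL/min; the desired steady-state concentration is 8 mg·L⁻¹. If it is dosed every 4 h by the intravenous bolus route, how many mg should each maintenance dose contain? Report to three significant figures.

480 mg

Convert clearance: 250 mL/min × 60 min/h ÷ 1000 mL/L = 15.00 L/h
At steady state, dose per interval replaces the amount cleared in that interval: D/τ = CL·Css.
D = CL × Css × τ = 15.00 × 8 × 4 = 480.0 mg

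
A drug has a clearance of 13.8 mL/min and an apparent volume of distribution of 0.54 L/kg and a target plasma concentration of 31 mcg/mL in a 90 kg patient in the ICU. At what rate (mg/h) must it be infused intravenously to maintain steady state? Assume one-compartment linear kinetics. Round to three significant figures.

CL = 13.8 mL/min × 60/1000 = 0.8280 L/h
R₀ = 0.8280 × 31 = 25.67 mg/h

25.7 mg/h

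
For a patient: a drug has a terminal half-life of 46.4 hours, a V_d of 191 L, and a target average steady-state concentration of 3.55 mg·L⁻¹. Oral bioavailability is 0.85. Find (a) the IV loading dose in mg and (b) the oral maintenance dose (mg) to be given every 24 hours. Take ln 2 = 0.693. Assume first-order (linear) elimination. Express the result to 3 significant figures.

(a) 678 mg; (b) 286 mg

LD = Vd × C = 191.0 × 3.55 = 678.1 mg
CL = 0.693 × Vd / t½ = 0.693 × 191.0 / 46.4 = 2.853 L/h
D = CL × Css × τ / F = 2.853 × 3.55 × 24 / 0.85 = 286.0 mg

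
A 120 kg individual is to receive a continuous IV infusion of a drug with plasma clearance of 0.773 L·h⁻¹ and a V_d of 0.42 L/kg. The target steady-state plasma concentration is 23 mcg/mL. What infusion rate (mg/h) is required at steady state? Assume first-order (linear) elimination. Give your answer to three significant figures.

17.8 mg/h

Vd does not affect the maintenance rate; only clearance governs steady-state input.
R₀ = 0.7730 × 23 = 17.78 mg/h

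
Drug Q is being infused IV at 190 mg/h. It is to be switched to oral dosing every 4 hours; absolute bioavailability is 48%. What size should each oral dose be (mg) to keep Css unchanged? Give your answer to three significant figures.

1580 mg

To maintain the same Css, the systemic dosing rate must be unchanged: F·D/τ = infusion rate.
D = rate × τ / F = 190 × 4 / 0.48 = 1583 mg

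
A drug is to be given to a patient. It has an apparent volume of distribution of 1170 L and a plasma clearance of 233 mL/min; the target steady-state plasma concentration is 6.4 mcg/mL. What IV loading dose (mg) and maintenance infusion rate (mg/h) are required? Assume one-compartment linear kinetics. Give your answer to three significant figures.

LD = Vd · C_target = 1170 × 6.4 = 7488 mg
CL = 233 mL/min × 60/1000 = 13.98 L/h
Maintenance: replace elimination → rate = CL × Css = 13.98 × 6.4 = 89.47 mg/h

(a) 7490 mg; (b) 89.5 mg/h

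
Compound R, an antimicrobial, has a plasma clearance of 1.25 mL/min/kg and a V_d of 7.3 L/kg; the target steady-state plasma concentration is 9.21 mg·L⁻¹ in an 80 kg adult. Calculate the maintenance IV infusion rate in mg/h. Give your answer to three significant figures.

55.3 mg/h

CL = 1.25 mL/min/kg × 80 kg = 100.0 mL/min = 100.0 × 60/1000 = 6.000 L/h
At steady state, infusion rate equals elimination rate: rate in = CL × Css.
Rate = CL × Css = 6.000 × 9.21 = 55.26 mg/h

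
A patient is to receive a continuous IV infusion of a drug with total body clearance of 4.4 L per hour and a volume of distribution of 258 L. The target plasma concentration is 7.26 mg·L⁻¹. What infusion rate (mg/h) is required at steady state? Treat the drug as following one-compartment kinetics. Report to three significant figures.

At steady state, infusion rate equals elimination rate: rate in = CL × Css.
R₀ = 4.400 × 7.26 = 31.94 mg/h

31.9 mg/h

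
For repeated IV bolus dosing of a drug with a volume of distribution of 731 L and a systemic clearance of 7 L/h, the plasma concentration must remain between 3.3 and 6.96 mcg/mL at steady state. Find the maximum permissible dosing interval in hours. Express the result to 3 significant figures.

k = CL / Vd = 7.000 / 731.0 = 0.009576 h⁻¹
Between IV bolus doses, concentration decays as C = C₀·e^(−kτ), so C_peak/C_trough = e^(kτ).
τ_max = ln(C_peak/C_trough) / k = ln(6.96/3.3) / 0.009576 = 0.7463 / 0.009576 = 77.93 h

77.9 h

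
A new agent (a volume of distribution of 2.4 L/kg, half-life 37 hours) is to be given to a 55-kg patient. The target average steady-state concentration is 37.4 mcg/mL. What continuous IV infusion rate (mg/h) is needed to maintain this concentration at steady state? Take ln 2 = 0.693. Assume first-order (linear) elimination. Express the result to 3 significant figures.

92.5 mg/h

Total Vd = 2.4 × 55 = 132.0 L
k = 0.693/37 = 0.01873 h⁻¹, so CL = k·Vd = 0.01873 × 132.0 = 2.472 L/h
Infusion rate = CL × Css = 2.472 × 37.4 = 92.45 mg/h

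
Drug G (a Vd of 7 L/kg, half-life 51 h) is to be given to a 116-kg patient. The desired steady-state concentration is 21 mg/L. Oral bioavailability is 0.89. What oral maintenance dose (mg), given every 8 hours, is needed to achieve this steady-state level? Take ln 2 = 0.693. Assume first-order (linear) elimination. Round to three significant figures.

2080 mg

Vd = 7 L/kg × 116 kg = 812.0 L
CL = ln 2 · Vd / t½ = 0.693 × 812.0 / 51 = 11.03 L/h
D = CL × Css × τ / F = 11.03 × 21 × 8 / 0.89 = 2082 mg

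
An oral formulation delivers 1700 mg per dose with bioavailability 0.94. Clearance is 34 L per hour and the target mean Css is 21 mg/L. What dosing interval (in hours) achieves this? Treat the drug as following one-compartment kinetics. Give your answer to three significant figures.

F·D/τ = CL·Css → τ = F·D / (CL·Css).
τ = 0.94 × 1700 / (34 × 21) = 2.238 h

2.24 h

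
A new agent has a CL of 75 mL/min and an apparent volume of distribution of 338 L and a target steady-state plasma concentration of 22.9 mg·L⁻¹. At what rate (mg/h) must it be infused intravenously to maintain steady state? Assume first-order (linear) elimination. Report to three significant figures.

103 mg/h

Convert clearance: 75 mL/min × 60 min/h ÷ 1000 mL/L = 4.500 L/h
R₀ = 4.500 × 22.9 = 103.1 mg/h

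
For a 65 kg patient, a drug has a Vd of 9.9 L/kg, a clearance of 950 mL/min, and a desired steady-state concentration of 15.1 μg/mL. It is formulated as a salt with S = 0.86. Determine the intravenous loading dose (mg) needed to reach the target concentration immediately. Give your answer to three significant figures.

Vd(total) = 65 kg × 9.9 L/kg = 643.5 L
The loading dose fills Vd to the target concentration; clearance is irrelevant here.
LD = Vd × C / S = 643.5 × 15.10 / 0.86 = 11300 mg

11300 mg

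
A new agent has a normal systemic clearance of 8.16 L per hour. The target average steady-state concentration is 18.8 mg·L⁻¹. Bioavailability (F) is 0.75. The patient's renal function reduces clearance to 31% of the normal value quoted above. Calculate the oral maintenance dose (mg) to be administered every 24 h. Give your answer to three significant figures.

1520 mg

Patient clearance = 0.31 × 8.160 = 2.530 L/h
D = CL × Css × τ / F = 2.530 × 18.8 × 24 / 0.75 = 1522 mg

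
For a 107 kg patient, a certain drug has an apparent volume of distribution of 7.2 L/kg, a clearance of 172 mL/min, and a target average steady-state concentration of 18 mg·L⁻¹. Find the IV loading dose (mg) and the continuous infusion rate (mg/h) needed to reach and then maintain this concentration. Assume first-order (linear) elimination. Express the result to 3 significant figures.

(a) 13900 mg; (b) 186 mg/h

Vd = 7.2 L/kg × 107 kg = 770.4 L
Loading dose = Vd × C = 770.4 × 18 = 13870 mg
CL = 172 mL/min = 172 × 0.06 = 10.32 L/h
Maintenance infusion rate = CL × Css = 10.32 × 18 = 185.8 mg/h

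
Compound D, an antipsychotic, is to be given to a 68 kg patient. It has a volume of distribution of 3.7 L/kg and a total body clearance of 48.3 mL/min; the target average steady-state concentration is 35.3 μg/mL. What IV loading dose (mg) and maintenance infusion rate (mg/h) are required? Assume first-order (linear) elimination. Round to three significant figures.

(a) 8880 mg; (b) 102 mg/h

Vd = 3.7 L/kg × 68 kg = 251.6 L
Loading: fill Vd to C_target → 251.6 L × 35.3 mg/L = 8881 mg
Convert clearance: 48.3 mL/min × 60 min/h ÷ 1000 mL/L = 2.898 L/h
Infusion rate = 2.898 L/h × 35.3 mg/L = 102.3 mg/h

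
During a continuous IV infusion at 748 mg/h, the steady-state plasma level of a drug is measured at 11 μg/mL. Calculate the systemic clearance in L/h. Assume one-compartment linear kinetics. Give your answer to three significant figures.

68.0 L/h

At steady state, infusion rate = CL × Css, so CL = rate / Css.
CL = 748 / 11 = 68.00 L/h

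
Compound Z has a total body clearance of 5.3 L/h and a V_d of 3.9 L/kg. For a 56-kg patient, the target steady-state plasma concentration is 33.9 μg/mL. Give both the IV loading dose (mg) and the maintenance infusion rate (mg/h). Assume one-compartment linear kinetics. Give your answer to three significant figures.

Vd = 3.9 L/kg × 56 kg = 218.4 L
Loading: fill Vd to C_target → 218.4 L × 33.9 mg/L = 7404 mg
Maintenance infusion rate = CL × Css = 5.300 × 33.9 = 179.7 mg/h

(a) 7400 mg; (b) 180 mg/h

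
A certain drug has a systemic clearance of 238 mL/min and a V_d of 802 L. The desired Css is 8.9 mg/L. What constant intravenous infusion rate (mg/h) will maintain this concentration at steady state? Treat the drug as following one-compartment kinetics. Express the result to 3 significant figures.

127 mg/h

Convert clearance: 238 mL/min × 60 min/h ÷ 1000 mL/L = 14.28 L/h
Rate = CL × Css = 14.28 × 8.9 = 127.1 mg/h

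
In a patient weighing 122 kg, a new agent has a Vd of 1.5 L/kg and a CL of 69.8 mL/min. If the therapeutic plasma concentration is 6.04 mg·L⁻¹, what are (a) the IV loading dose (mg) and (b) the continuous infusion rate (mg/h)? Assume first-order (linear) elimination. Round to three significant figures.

(a) 1110 mg; (b) 25.3 mg/h

Vd = 1.5 L/kg × 122 kg = 183.0 L
LD = Vd · C_target = 183.0 × 6.04 = 1105 mg
Convert clearance: 69.8 mL/min × 60 min/h ÷ 1000 mL/L = 4.188 L/h
Maintenance infusion rate = CL × Css = 4.188 × 6.04 = 25.30 mg/h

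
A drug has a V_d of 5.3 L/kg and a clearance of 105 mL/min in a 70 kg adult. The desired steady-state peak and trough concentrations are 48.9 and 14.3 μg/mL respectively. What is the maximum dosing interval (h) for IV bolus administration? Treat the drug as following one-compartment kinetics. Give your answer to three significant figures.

72.4 h

Total Vd = 5.3 × 70 = 371.0 L
CL = 105 mL/min = 105 × 0.06 = 6.300 L/h
k = CL / Vd = 6.300 / 371.0 = 0.01698 h⁻¹
Between IV bolus doses, concentration decays as C = C₀·e^(−kτ), so C_peak/C_trough = e^(kτ).
τ_max = ln(C_peak/C_trough) / k = ln(48.9/14.3) / 0.01698 = 1.230 / 0.01698 = 72.44 h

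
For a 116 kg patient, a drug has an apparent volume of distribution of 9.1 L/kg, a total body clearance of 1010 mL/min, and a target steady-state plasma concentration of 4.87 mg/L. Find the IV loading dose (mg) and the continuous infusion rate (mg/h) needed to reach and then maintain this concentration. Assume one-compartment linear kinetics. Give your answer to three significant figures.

(a) 5140 mg; (b) 295 mg/h

Total Vd = 9.1 × 116 = 1056 L
LD = Vd · C_target = 1056 × 4.87 = 5143 mg
CL = 1010 mL/min × 60/1000 = 60.60 L/h
Infusion rate = 60.60 L/h × 4.87 mg/L = 295.1 mg/h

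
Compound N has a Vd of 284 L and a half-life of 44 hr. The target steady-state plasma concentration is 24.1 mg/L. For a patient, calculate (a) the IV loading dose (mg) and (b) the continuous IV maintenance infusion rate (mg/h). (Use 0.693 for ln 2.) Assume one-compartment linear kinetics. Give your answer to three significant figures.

(a) 6840 mg; (b) 108 mg/h

LD = Vd × C = 284.0 × 24.1 = 6844 mg
CL = 0.693 × Vd / t½ = 0.693 × 284.0 / 44 = 4.473 L/h
Infusion rate = CL × Css = 4.473 × 24.1 = 107.8 mg/h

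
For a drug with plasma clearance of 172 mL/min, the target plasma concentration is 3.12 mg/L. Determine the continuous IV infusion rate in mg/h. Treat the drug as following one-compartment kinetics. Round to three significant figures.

32.2 mg/h

Convert clearance: 172 mL/min × 60 min/h ÷ 1000 mL/L = 10.32 L/h
At steady state, infusion rate equals elimination rate: rate in = CL × Css.
Rate = CL × Css = 10.32 × 3.12 = 32.20 mg/h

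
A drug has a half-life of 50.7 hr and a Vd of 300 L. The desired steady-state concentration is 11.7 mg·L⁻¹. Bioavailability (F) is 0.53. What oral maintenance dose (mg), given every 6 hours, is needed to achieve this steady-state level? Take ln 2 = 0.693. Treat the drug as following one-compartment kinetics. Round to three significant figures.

543 mg

CL = 0.693 × Vd / t½ = 0.693 × 300.0 / 50.7 = 4.101 L/h
D = CL × Css × τ / F = 4.101 × 11.7 × 6 / 0.53 = 543.2 mg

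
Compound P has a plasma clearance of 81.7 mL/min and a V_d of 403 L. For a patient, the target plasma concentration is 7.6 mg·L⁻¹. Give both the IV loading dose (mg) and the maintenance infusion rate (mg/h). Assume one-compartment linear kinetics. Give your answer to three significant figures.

LD = Vd · C_target = 403.0 × 7.6 = 3063 mg
Convert clearance: 81.7 mL/min × 60 min/h ÷ 1000 mL/L = 4.902 L/h
Maintenance infusion rate = CL × Css = 4.902 × 7.6 = 37.26 mg/h

(a) 3060 mg; (b) 37.3 mg/h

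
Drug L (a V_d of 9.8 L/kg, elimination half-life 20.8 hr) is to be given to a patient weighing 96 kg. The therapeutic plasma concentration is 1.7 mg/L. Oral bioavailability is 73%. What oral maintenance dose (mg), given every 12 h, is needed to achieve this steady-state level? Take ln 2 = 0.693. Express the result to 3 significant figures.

876 mg

Vd = 9.8 L/kg × 96 kg = 940.8 L
CL = 0.693 × Vd / t½ = 0.693 × 940.8 / 20.8 = 31.34 L/h
D = CL × Css × τ / F = 31.34 × 1.7 × 12 / 0.73 = 875.8 mg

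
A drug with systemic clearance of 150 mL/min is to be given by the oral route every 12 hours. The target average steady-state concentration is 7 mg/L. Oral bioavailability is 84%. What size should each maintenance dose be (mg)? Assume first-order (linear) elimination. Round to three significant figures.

900 mg

CL = 150 mL/min = 150 × 0.06 = 9.000 L/h
At steady state, dose per interval replaces the amount cleared in that interval: F·D/τ = CL·Css.
D = CL × Css × τ / F = 9.000 × 7 × 12 / 0.84 = 900.0 mg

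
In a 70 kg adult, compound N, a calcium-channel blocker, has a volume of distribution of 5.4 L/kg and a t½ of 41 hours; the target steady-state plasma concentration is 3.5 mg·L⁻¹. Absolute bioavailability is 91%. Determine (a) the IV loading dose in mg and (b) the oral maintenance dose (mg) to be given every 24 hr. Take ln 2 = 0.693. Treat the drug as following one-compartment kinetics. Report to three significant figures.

Total Vd = 5.4 × 70 = 378.0 L
LD = Vd × C = 378.0 × 3.5 = 1323 mg
CL = 0.693 × Vd / t½ = 0.693 × 378.0 / 41 = 6.389 L/h
D = CL × Css × τ / F = 6.389 × 3.5 × 24 / 0.91 = 589.8 mg

(a) 1320 mg; (b) 590 mg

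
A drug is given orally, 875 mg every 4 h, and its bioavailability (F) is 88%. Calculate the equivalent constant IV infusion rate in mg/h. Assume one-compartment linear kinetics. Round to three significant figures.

193 mg/h

Equivalent systemic input: infusion rate = F·D/τ.
Rate = 0.88 × 875 / 4 = 192.5 mg/h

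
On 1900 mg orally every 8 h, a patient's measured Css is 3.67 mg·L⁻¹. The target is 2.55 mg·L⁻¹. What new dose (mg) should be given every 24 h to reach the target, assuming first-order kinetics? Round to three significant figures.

3960 mg

With linear kinetics, Css is proportional to dose rate (D/τ) at fixed clearance.
D₂ = D₁ × (Css,target / Css,current) × (τ₂/τ₁) = 1900 × (2.55/3.67) × (24/8) = 3960 mg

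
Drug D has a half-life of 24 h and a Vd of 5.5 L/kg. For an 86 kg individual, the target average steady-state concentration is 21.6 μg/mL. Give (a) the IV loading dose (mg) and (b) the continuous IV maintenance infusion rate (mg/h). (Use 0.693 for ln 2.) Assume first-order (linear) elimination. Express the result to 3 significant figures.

(a) 10200 mg; (b) 295 mg/h

Vd = 5.5 L/kg × 86 kg = 473.0 L
LD = Vd × C = 473.0 × 21.6 = 10220 mg
CL = 0.693 × Vd / t½ = 0.693 × 473.0 / 24 = 13.66 L/h
Infusion rate = CL × Css = 13.66 × 21.6 = 295.1 mg/h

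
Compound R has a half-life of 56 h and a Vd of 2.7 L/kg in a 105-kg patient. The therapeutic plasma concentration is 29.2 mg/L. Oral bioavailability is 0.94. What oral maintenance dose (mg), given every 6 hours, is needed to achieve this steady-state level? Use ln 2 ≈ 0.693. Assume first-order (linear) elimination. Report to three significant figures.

Total Vd = 2.7 × 105 = 283.5 L
k = 0.693/56 = 0.01238 h⁻¹, so CL = k·Vd = 0.01238 × 283.5 = 3.510 L/h
D = CL × Css × τ / F = 3.510 × 29.2 × 6 / 0.94 = 654.2 mg

654 mg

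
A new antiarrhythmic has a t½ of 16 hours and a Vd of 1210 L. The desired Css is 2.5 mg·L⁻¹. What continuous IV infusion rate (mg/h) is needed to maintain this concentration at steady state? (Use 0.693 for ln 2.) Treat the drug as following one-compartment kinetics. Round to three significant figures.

CL = 0.693 × Vd / t½ = 0.693 × 1210 / 16 = 52.41 L/h
Infusion rate = CL × Css = 52.41 × 2.5 = 131.0 mg/h

131 mg/h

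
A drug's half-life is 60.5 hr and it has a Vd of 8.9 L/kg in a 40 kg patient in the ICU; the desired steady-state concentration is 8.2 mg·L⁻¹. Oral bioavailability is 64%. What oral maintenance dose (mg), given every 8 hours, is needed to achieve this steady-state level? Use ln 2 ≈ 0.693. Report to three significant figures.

418 mg

Vd = 8.9 L/kg × 40 kg = 356.0 L
CL = ln 2 · Vd / t½ = 0.693 × 356.0 / 60.5 = 4.078 L/h
D = CL × Css × τ / F = 4.078 × 8.2 × 8 / 0.64 = 418.0 mg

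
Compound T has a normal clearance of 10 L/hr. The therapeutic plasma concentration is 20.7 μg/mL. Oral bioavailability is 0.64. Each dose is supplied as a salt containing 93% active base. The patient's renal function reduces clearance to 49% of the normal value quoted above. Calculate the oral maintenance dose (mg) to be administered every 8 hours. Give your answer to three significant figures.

1360 mg

Patient clearance = 0.49 × 10.00 = 4.900 L/h
D = CL × Css × τ / F / S = 4.900 × 20.7 × 8 / 0.64 / 0.93 = 1363 mg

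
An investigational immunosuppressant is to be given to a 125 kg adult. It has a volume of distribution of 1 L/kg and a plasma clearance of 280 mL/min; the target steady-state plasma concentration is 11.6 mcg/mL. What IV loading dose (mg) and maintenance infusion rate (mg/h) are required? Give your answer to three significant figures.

(a) 1450 mg; (b) 195 mg/h

Total Vd = 1 × 125 = 125.0 L
Loading dose = Vd × C = 125.0 × 11.6 = 1450 mg
CL = 280 mL/min = 280 × 0.06 = 16.80 L/h
Maintenance: replace elimination → rate = CL × Css = 16.80 × 11.6 = 194.9 mg/h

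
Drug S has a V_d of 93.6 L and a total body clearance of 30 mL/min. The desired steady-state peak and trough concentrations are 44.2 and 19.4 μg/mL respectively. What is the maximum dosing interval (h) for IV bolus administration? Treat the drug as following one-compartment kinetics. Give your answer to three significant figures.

CL = 30 mL/min × 60/1000 = 1.800 L/h
k = CL / Vd = 1.800 / 93.60 = 0.01923 h⁻¹
Between IV bolus doses, concentration decays as C = C₀·e^(−kτ), so C_peak/C_trough = e^(kτ).
τ_max = ln(C_peak/C_trough) / k = ln(44.2/19.4) / 0.01923 = 0.8235 / 0.01923 = 42.82 h

42.8 h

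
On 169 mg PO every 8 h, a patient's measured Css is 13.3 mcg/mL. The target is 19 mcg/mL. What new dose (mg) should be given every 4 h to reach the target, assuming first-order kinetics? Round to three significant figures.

121 mg

With linear kinetics, Css is proportional to dose rate (D/τ) at fixed clearance.
D₂ = D₁ × (Css,target / Css,current) × (τ₂/τ₁) = 169 × (19/13.3) × (4/8) = 120.7 mg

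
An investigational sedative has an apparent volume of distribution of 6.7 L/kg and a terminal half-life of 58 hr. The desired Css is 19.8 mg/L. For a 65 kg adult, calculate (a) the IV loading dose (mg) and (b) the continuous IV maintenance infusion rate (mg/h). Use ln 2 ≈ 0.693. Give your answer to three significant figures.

(a) 8620 mg; (b) 103 mg/h

Total Vd = 6.7 × 65 = 435.5 L
LD = Vd × C = 435.5 × 19.8 = 8623 mg
CL = 0.693 × Vd / t½ = 0.693 × 435.5 / 58 = 5.203 L/h
Infusion rate = CL × Css = 5.203 × 19.8 = 103.0 mg/h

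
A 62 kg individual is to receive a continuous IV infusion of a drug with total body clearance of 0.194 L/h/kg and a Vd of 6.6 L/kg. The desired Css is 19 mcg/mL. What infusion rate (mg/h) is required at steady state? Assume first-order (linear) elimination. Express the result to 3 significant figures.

CL = 0.194 L/h/kg × 62 kg = 12.03 L/h
Infusion rate = CL · Css = 12.03 L/h × 19 mg/L = 228.6 mg/h

229 mg/h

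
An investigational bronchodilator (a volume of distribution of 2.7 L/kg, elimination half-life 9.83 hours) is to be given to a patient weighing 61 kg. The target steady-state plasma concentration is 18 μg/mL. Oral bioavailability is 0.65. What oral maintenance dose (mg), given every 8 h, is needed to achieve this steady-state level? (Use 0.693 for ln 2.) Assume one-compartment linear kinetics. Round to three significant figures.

2570 mg

Vd = 2.7 L/kg × 61 kg = 164.7 L
CL = ln 2 · Vd / t½ = 0.693 × 164.7 / 9.83 = 11.61 L/h
D = CL × Css × τ / F = 11.61 × 18 × 8 / 0.65 = 2572 mg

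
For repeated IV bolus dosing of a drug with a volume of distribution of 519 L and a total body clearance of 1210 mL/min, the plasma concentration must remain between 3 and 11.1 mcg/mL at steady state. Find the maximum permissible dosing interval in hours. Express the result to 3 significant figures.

CL = 1210 mL/min × 60/1000 = 72.60 L/h
k = CL / Vd = 72.60 / 519.0 = 0.1399 h⁻¹
Between IV bolus doses, concentration decays as C = C₀·e^(−kτ), so C_peak/C_trough = e^(kτ).
τ_max = ln(C_peak/C_trough) / k = ln(11.1/3) / 0.1399 = 1.308 / 0.1399 = 9.350 h

9.35 h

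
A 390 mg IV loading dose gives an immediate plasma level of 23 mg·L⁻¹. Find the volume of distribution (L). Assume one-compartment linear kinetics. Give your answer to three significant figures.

Immediately after an IV bolus, C₀ = Dose / Vd, so Vd = Dose / C₀.
Vd = 390 / 23 = 16.96 L

17.0 L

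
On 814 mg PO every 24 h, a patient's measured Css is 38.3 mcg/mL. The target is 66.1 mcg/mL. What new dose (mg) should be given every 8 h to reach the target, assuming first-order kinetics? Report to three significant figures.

468 mg

For first-order elimination, Css ∝ F·D/(CL·τ); F and CL are unchanged, so Css ∝ D/τ.
D₂ = D₁ × (Css,target / Css,current) × (τ₂/τ₁) = 814 × (66.1/38.3) × (8/24) = 468.3 mg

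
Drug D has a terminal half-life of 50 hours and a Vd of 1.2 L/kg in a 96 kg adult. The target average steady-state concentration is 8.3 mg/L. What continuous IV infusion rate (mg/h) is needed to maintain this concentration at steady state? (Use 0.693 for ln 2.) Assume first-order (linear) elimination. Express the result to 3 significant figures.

13.3 mg/h

Vd(total) = 96 kg × 1.2 L/kg = 115.2 L
k = 0.693/50 = 0.01386 h⁻¹, so CL = k·Vd = 0.01386 × 115.2 = 1.597 L/h
Infusion rate = CL × Css = 1.597 × 8.3 = 13.26 mg/h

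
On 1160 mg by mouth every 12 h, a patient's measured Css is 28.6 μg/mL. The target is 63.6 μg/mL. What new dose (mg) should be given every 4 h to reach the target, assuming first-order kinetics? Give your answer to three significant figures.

860 mg

With linear kinetics, Css is proportional to dose rate (D/τ) at fixed clearance.
D₂ = D₁ × (Css,target / Css,current) × (τ₂/τ₁) = 1160 × (63.6/28.6) × (4/12) = 859.9 mg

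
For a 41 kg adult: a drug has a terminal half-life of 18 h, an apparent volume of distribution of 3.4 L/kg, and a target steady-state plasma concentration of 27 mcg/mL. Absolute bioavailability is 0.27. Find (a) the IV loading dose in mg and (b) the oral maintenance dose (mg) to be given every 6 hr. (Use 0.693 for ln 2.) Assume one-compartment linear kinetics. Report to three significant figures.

Vd(total) = 41 kg × 3.4 L/kg = 139.4 L
LD = Vd × C = 139.4 × 27 = 3764 mg
CL = 0.693 × Vd / t½ = 0.693 × 139.4 / 18 = 5.367 L/h
D = CL × Css × τ / F = 5.367 × 27 × 6 / 0.27 = 3220 mg

(a) 3760 mg; (b) 3220 mg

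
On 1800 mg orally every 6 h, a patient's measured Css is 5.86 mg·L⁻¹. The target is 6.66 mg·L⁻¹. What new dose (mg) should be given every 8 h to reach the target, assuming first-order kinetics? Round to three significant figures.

With linear kinetics, Css is proportional to dose rate (D/τ) at fixed clearance.
D₂ = D₁ × (Css,target / Css,current) × (τ₂/τ₁) = 1800 × (6.66/5.86) × (8/6) = 2728 mg

2730 mg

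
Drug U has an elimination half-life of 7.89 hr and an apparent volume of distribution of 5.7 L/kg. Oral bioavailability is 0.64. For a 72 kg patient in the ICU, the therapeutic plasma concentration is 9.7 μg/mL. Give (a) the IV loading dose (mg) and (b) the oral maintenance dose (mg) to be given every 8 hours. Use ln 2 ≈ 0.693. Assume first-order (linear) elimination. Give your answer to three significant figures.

Vd(total) = 72 kg × 5.7 L/kg = 410.4 L
LD = Vd × C = 410.4 × 9.7 = 3981 mg
CL = 0.693 × Vd / t½ = 0.693 × 410.4 / 7.89 = 36.05 L/h
D = CL × Css × τ / F = 36.05 × 9.7 × 8 / 0.64 = 4371 mg

(a) 3980 mg; (b) 4370 mg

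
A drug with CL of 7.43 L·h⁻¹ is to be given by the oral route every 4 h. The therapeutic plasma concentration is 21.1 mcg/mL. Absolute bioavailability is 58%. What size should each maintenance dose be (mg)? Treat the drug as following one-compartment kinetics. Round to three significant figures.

D = CL × Css × τ / F = 7.430 × 21.1 × 4 / 0.58 = 1081 mg

1080 mg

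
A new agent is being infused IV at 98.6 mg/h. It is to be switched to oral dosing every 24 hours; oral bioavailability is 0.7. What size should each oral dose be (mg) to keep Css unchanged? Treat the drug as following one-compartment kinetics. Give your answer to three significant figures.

To maintain the same Css, the systemic dosing rate must be unchanged: F·D/τ = infusion rate.
D = rate × τ / F = 98.6 × 24 / 0.7 = 3381 mg

3380 mg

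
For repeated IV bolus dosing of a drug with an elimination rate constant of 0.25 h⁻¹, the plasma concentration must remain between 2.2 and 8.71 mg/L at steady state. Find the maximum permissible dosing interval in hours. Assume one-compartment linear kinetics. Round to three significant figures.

5.50 h

Between IV bolus doses, concentration decays as C = C₀·e^(−kτ), so C_peak/C_trough = e^(kτ).
τ_max = ln(C_peak/C_trough) / k = ln(8.71/2.2) / 0.2500 = 1.376 / 0.2500 = 5.504 h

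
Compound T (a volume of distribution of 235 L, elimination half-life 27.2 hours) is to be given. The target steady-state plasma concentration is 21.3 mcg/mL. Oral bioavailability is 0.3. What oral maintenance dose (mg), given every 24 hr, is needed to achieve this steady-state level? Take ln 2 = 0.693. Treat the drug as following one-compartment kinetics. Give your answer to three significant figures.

CL = ln 2 · Vd / t½ = 0.693 × 235.0 / 27.2 = 5.987 L/h
D = CL × Css × τ / F = 5.987 × 21.3 × 24 / 0.3 = 10200 mg

10200 mg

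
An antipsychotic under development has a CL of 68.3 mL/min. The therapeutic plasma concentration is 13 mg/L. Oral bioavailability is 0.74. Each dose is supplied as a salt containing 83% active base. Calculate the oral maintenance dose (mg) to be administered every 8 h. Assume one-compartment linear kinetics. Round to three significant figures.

694 mg

CL = 68.3 mL/min × 60/1000 = 4.098 L/h
D = CL × Css × τ / F / S = 4.098 × 13 × 8 / 0.74 / 0.83 = 693.9 mg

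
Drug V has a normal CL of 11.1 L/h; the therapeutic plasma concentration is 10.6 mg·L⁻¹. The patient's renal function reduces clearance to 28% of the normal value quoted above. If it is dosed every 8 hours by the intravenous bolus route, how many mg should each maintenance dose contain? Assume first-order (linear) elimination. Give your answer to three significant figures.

264 mg

Patient clearance = 0.28 × 11.10 = 3.108 L/h
At steady state, dose per interval replaces the amount cleared in that interval: D/τ = CL·Css.
D = CL × Css × τ = 3.108 × 10.6 × 8 = 263.6 mg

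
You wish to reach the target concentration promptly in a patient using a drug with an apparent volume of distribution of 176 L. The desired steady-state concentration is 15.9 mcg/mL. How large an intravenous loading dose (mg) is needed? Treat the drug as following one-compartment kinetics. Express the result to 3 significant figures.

LD = Vd × C = 176.0 × 15.90 = 2798 mg

2800 mg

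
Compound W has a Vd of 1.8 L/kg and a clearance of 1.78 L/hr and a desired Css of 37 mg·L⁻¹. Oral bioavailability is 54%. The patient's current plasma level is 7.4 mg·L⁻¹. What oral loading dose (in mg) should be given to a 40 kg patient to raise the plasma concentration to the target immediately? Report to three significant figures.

3950 mg

Vd(total) = 40 kg × 1.8 L/kg = 72.00 L
Concentration deficit ΔC = 37 − 7.4 = 29.60 mg/L
LD = Vd × ΔC / F = 72.00 × 29.60 / 0.54 = 3947 mg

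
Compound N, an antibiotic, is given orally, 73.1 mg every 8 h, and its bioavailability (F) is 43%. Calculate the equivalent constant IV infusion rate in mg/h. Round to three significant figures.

Equivalent systemic input: infusion rate = F·D/τ.
Rate = 0.43 × 73.1 / 8 = 3.929 mg/h

3.93 mg/h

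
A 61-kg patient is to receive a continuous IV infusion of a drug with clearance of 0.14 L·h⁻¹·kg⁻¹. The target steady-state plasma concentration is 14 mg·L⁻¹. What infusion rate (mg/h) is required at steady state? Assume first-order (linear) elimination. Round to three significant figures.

CL = 0.14 L·h⁻¹·kg⁻¹ × 61 kg = 8.540 L/h
At steady state, infusion rate equals elimination rate: rate in = CL × Css.
Infusion rate = CL · Css = 8.540 L/h × 14 mg/L = 119.6 mg/h

120 mg/h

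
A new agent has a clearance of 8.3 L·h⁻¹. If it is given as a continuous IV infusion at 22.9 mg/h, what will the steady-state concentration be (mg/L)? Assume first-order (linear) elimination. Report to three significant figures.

2.76 mg/L

Css = rate / CL = 22.9 / 8.300 = 2.759 mg/L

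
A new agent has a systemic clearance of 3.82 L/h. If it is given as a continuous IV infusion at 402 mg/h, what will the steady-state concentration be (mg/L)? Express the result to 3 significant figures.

Css = rate / CL = 402 / 3.820 = 105.2 mg/L

105 mg/L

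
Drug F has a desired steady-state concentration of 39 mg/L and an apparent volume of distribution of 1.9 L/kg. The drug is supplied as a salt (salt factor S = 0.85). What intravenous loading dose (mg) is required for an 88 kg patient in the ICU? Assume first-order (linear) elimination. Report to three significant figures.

Total Vd = 1.9 × 88 = 167.2 L
LD = Vd × C / S = 167.2 × 39.00 / 0.85 = 7672 mg

7670 mg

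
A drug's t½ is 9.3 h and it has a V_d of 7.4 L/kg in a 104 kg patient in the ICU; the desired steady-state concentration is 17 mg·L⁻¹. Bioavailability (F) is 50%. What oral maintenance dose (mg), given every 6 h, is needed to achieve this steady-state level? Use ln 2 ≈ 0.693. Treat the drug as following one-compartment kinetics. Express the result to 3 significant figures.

11700 mg

Vd(total) = 104 kg × 7.4 L/kg = 769.6 L
CL = ln 2 · Vd / t½ = 0.693 × 769.6 / 9.3 = 57.35 L/h
D = CL × Css × τ / F = 57.35 × 17 × 6 / 0.5 = 11700 mg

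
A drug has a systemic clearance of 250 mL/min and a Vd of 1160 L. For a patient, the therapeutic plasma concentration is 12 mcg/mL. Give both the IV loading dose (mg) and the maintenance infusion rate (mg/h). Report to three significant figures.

(a) 13900 mg; (b) 180 mg/h

Loading dose = Vd × C = 1160 × 12 = 13920 mg
CL = 250 mL/min × 60/1000 = 15.00 L/h
Infusion rate = 15.00 L/h × 12 mg/L = 180.0 mg/h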